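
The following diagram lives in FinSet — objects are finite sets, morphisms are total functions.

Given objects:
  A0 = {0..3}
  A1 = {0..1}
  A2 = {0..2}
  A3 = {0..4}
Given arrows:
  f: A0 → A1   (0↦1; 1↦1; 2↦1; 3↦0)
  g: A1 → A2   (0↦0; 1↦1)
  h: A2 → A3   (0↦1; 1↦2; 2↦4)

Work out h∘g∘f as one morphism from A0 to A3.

  0 f→1 g→1 h→2
  1 f→1 g→1 h→2
  2 f→1 g→1 h→2
  3 f→0 g→0 h→1
result: (0↦2; 1↦2; 2↦2; 3↦1)

Answer: (0↦2; 1↦2; 2↦2; 3↦1)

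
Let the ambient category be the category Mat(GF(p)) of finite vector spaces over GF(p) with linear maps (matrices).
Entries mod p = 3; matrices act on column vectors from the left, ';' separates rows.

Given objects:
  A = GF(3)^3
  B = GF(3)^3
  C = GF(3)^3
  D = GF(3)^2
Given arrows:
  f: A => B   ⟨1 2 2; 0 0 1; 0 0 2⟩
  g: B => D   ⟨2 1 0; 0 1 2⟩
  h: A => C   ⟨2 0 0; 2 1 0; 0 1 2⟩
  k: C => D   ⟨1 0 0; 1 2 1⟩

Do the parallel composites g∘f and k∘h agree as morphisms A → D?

Path 1 = f;g:
  e0=(1,0,0) f=>(1,0,0) g=>(2,0)
  e1=(0,1,0) f=>(2,0,0) g=>(1,0)
  e2=(0,0,1) f=>(2,1,2) g=>(2,2)
  result₁ = ⟨2 1 2; 0 0 2⟩
Path 2 = h;k:
  e0=(1,0,0) h=>(2,2,0) k=>(2,0)
  e1=(0,1,0) h=>(0,1,1) k=>(0,0)
  e2=(0,0,1) h=>(0,0,2) k=>(0,2)
  result₂ = ⟨2 0 0; 0 0 2⟩
Equal? NO — does not commute

Answer: DOES NOT COMMUTE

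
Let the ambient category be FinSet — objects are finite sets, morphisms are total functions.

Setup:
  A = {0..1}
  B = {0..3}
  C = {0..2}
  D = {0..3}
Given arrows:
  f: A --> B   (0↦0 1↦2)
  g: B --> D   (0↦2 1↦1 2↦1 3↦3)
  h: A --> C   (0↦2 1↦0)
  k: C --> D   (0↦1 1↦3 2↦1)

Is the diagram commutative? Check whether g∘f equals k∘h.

1) trace f;g:
  0 f-->0 g-->2
  1 f-->2 g-->1
  result₁ = (0↦2 1↦1)
2) trace h;k:
  0 h-->2 k-->1
  1 h-->0 k-->1
  result₂ = (0↦1 1↦1)
Equal? differ; not commutative

Answer: DOES NOT COMMUTE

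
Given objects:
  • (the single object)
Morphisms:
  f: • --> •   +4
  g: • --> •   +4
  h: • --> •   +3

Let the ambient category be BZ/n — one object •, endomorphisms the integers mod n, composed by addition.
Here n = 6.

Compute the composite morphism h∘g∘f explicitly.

Answer: +5

Work:
  0 +4≡4 +4≡2 +3≡5  (mod 6)
result: +5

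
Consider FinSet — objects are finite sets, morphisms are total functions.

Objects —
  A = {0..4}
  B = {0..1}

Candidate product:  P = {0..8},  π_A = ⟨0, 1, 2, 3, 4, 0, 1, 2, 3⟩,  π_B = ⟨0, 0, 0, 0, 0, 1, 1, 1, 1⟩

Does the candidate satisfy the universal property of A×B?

|A|·|B| = 5·2 = 10;  |P| = 9
  → cardinalities differ; no bijection possible.

Answer: NOT A VALID PRODUCT — |P|=9 ≠ |A|·|B|=10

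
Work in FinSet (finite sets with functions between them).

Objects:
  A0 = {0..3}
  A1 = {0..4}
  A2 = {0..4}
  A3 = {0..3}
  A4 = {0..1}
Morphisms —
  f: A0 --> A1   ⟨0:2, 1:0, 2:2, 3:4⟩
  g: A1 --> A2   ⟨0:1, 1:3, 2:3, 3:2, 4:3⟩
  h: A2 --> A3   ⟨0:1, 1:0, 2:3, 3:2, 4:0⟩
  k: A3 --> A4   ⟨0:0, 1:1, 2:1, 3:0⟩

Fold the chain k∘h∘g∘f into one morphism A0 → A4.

Answer: ⟨0:1, 1:0, 2:1, 3:1⟩

Trace:
  0 f-->2 g-->3 h-->2 k-->1
  1 f-->0 g-->1 h-->0 k-->0
  2 f-->2 g-->3 h-->2 k-->1
  3 f-->4 g-->3 h-->2 k-->1
composite: ⟨0:1, 1:0, 2:1, 3:1⟩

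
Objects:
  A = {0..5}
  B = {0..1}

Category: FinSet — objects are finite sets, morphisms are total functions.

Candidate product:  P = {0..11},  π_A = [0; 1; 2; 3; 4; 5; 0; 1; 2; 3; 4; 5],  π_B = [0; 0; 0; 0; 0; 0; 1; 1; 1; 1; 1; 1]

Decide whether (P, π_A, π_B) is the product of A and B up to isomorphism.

|A|·|B| = 6·2 = 12;  |P| = 12
Check the pairing map k ↦ (π_A(k), π_B(k)):
  0 ↦ (0,0)
  1 ↦ (1,0)
  2 ↦ (2,0)
  3 ↦ (3,0)
  4 ↦ (4,0)
  5 ↦ (5,0)
  6 ↦ (0,1)
  7 ↦ (1,1)
  8 ↦ (2,1)
  9 ↦ (3,1)
  10 ↦ (4,1)
  11 ↦ (5,1)
distinct pairs in image: 12 / 12 needed
  → bijection onto A×B; projections well-typed.

Answer: VALID PRODUCT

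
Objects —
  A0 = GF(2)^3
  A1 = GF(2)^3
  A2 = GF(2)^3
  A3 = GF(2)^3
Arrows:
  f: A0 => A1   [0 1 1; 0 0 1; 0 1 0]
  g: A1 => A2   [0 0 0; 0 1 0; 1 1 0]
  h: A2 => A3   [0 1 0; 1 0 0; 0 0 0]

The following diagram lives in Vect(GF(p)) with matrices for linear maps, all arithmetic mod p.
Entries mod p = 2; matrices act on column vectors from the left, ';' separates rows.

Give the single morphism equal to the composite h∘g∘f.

  e0=(1,0,0) f=>(0,0,0) g=>(0,0,0) h=>(0,0,0)
  e1=(0,1,0) f=>(1,0,1) g=>(0,0,1) h=>(0,0,0)
  e2=(0,0,1) f=>(1,1,0) g=>(0,1,0) h=>(1,0,0)
result: [0 0 1; 0 0 0; 0 0 0]

Answer: [0 0 1; 0 0 0; 0 0 0]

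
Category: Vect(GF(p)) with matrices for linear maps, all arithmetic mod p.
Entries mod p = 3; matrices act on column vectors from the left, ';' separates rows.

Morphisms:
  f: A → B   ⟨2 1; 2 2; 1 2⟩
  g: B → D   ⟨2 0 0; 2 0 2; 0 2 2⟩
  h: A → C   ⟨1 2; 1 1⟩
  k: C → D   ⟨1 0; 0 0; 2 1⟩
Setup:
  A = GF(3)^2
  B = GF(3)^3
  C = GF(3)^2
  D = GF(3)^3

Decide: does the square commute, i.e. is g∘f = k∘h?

1) trace f;g:
  e0=(1,0) f→(2,2,1) g→(1,0,0)
  e1=(0,1) f→(1,2,2) g→(2,0,2)
  ⟦path⟧₁ = ⟨1 2; 0 0; 0 2⟩
2) trace h;k:
  e0=(1,0) h→(1,1) k→(1,0,0)
  e1=(0,1) h→(2,1) k→(2,0,2)
  ⟦path⟧₂ = ⟨1 2; 0 0; 0 2⟩
Equal? equal; square commutes

Answer: COMMUTES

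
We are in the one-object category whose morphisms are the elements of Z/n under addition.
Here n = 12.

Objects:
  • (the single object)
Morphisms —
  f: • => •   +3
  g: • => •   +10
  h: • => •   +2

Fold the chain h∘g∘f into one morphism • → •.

  0 +3≡3 +10≡1 +2≡3  (mod 12)
composite: +3

Answer: +3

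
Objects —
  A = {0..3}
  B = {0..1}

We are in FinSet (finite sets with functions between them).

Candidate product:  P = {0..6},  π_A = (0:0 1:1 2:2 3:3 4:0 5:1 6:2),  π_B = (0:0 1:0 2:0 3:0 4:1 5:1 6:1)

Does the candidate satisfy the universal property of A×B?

Answer: NOT A VALID PRODUCT — |P|=7 ≠ |A|·|B|=8

Work:
|A|·|B| = 4·2 = 8;  |P| = 7
  → cardinalities differ; no bijection possible.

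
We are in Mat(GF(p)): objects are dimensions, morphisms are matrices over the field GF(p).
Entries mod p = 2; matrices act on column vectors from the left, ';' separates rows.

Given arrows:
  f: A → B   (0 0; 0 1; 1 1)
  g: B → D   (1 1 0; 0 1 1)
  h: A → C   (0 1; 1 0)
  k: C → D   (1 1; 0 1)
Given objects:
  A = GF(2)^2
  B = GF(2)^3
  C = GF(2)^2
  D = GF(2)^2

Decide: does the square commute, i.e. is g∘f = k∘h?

Answer: DOES NOT COMMUTE

Work:
Path 1 = f;g:
  e0=⟨1,0⟩ f→⟨0,0,1⟩ g→⟨0,1⟩
  e1=⟨0,1⟩ f→⟨0,1,1⟩ g→⟨1,0⟩
  result₁ = (0 1; 1 0)
Path 2 = h;k:
  e0=⟨1,0⟩ h→⟨0,1⟩ k→⟨1,1⟩
  e1=⟨0,1⟩ h→⟨1,0⟩ k→⟨1,0⟩
  result₂ = (1 1; 1 0)
Equal? differ; not commutative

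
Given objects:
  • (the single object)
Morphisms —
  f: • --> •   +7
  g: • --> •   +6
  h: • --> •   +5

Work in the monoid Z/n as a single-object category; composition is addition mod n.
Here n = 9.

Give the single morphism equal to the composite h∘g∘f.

Answer: +0

Derivation:
  0 +7≡7 +6≡4 +5≡0  (mod 9)
⟦path⟧: +0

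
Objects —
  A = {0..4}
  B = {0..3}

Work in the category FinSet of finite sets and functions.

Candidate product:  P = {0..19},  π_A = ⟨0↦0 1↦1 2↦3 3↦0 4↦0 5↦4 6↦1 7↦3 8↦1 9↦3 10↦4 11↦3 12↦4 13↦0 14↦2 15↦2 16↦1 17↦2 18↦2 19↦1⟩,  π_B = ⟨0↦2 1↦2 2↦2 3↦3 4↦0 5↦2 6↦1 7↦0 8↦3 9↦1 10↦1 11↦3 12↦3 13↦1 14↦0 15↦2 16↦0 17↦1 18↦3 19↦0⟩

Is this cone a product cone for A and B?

Answer: NOT A VALID PRODUCT — duplicate pair at indices 16,19

Work:
|A|·|B| = 5·4 = 20;  |P| = 20
Check the pairing map k ↦ (π_A(k), π_B(k)):
  0 ↦ (0,2)
  1 ↦ (1,2)
  2 ↦ (3,2)
  3 ↦ (0,3)
  4 ↦ (0,0)
  5 ↦ (4,2)
  6 ↦ (1,1)
  7 ↦ (3,0)
  8 ↦ (1,3)
  9 ↦ (3,1)
  10 ↦ (4,1)
  11 ↦ (3,3)
  12 ↦ (4,3)
  13 ↦ (0,1)
  14 ↦ (2,0)
  15 ↦ (2,2)
  16 ↦ (1,0)
  17 ↦ (2,1)
  18 ↦ (2,3)
  19 ↦ (1,0)  ✗ repeats pair of k=16
distinct pairs in image: 19 / 20 needed
  → (1,0) hit at k=16 and k=19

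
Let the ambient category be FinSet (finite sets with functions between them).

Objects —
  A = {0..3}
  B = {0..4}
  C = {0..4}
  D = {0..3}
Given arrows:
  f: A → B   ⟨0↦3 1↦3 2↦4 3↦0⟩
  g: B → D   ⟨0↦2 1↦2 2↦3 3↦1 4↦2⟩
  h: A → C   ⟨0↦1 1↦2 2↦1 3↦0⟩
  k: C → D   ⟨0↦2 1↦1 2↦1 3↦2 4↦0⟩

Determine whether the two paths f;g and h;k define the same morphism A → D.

Answer: DOES NOT COMMUTE

Work:
Along f;g (path 1):
  0 f→3 g→1
  1 f→3 g→1
  2 f→4 g→2
  3 f→0 g→2
  composite₁ = ⟨0↦1 1↦1 2↦2 3↦2⟩
Along h;k (path 2):
  0 h→1 k→1
  1 h→2 k→1
  2 h→1 k→1
  3 h→0 k→2
  composite₂ = ⟨0↦1 1↦1 2↦1 3↦2⟩
Equal? distinct morphisms ✗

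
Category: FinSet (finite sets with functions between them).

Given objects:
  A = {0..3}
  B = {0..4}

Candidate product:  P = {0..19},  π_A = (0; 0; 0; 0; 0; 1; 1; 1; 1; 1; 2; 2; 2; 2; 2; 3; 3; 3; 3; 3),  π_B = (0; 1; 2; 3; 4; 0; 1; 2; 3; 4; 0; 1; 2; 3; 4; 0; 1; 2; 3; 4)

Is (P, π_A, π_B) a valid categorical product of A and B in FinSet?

|A|·|B| = 4·5 = 20;  |P| = 20
Check the pairing map k ↦ (π_A(k), π_B(k)):
  0 ↦ (0,0)
  1 ↦ (0,1)
  2 ↦ (0,2)
  3 ↦ (0,3)
  4 ↦ (0,4)
  5 ↦ (1,0)
  6 ↦ (1,1)
  7 ↦ (1,2)
  8 ↦ (1,3)
  9 ↦ (1,4)
  10 ↦ (2,0)
  11 ↦ (2,1)
  12 ↦ (2,2)
  13 ↦ (2,3)
  14 ↦ (2,4)
  15 ↦ (3,0)
  16 ↦ (3,1)
  17 ↦ (3,2)
  18 ↦ (3,3)
  19 ↦ (3,4)
distinct pairs in image: 20 / 20 needed
  → bijection onto A×B; projections well-typed.

Answer: VALID PRODUCT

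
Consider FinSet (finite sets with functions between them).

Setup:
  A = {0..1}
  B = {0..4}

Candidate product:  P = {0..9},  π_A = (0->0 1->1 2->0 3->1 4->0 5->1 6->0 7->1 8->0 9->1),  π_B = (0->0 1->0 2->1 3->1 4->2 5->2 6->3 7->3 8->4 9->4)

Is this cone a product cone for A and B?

|A|·|B| = 2·5 = 10;  |P| = 10
Check the pairing map k ↦ (π_A(k), π_B(k)):
  0 -> (0,0)
  1 -> (1,0)
  2 -> (0,1)
  3 -> (1,1)
  4 -> (0,2)
  5 -> (1,2)
  6 -> (0,3)
  7 -> (1,3)
  8 -> (0,4)
  9 -> (1,4)
distinct pairs in image: 10 / 10 needed
  → bijection onto A×B; projections well-typed.

Answer: VALID PRODUCT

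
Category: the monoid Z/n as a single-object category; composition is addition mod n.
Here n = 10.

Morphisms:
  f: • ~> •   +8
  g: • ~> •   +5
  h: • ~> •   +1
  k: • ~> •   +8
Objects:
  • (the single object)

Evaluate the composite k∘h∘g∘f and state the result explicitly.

Answer: +2

Derivation:
  0 +8≡8 +5≡3 +1≡4 +8≡2  (mod 10)
composite: +2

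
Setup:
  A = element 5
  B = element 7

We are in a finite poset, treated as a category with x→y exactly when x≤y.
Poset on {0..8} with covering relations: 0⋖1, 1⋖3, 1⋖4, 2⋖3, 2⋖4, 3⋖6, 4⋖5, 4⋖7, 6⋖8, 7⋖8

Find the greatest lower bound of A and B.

Lower bounds of A=5 and B=7: {0,1,2,4}
  0 <= 4
  1 <= 4
  2 <= 4
  4 <= 4
glb = 4

Answer: A∧B = 4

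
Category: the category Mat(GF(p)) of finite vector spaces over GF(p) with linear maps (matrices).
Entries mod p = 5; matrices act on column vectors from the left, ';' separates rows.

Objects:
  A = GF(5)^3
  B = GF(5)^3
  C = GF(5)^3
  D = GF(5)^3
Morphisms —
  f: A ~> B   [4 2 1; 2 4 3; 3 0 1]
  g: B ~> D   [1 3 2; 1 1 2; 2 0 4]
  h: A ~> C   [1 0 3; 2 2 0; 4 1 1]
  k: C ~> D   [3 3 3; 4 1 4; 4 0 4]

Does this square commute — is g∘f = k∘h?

Answer: COMMUTES

Derivation:
Path 1 = f;g:
  e0=[1,0,0] f~>[4,2,3] g~>[1,2,0]
  e1=[0,1,0] f~>[2,4,0] g~>[4,1,4]
  e2=[0,0,1] f~>[1,3,1] g~>[2,1,1]
  composite₁ = [1 4 2; 2 1 1; 0 4 1]
Path 2 = h;k:
  e0=[1,0,0] h~>[1,2,4] k~>[1,2,0]
  e1=[0,1,0] h~>[0,2,1] k~>[4,1,4]
  e2=[0,0,1] h~>[3,0,1] k~>[2,1,1]
  composite₂ = [1 4 2; 2 1 1; 0 4 1]
Equal? YES — commutes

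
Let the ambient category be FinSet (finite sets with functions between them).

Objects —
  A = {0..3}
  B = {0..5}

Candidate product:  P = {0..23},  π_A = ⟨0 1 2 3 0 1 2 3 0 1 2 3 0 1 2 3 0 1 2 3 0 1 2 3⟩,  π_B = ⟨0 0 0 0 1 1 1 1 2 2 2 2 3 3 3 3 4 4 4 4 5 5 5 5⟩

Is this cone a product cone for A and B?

|A|·|B| = 4·6 = 24;  |P| = 24
Check the pairing map k ↦ (π_A(k), π_B(k)):
  0 ↦ (0,0)
  1 ↦ (1,0)
  2 ↦ (2,0)
  3 ↦ (3,0)
  4 ↦ (0,1)
  5 ↦ (1,1)
  6 ↦ (2,1)
  7 ↦ (3,1)
  8 ↦ (0,2)
  9 ↦ (1,2)
  10 ↦ (2,2)
  11 ↦ (3,2)
  12 ↦ (0,3)
  13 ↦ (1,3)
  14 ↦ (2,3)
  15 ↦ (3,3)
  16 ↦ (0,4)
  17 ↦ (1,4)
  18 ↦ (2,4)
  19 ↦ (3,4)
  20 ↦ (0,5)
  21 ↦ (1,5)
  22 ↦ (2,5)
  23 ↦ (3,5)
distinct pairs in image: 24 / 24 needed
  → bijection onto A×B; projections well-typed.

Answer: VALID PRODUCT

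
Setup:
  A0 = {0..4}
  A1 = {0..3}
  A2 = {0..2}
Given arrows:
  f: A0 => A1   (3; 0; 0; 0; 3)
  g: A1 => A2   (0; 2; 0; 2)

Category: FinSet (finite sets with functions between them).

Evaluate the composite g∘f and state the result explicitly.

Answer: (2; 0; 0; 0; 2)

Work:
  0 f=>3 g=>2
  1 f=>0 g=>0
  2 f=>0 g=>0
  3 f=>0 g=>0
  4 f=>3 g=>2
result: (2; 0; 0; 0; 2)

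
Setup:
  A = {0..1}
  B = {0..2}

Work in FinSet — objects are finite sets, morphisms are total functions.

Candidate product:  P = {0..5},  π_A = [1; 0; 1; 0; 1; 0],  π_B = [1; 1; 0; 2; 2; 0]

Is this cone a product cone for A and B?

Answer: VALID PRODUCT

Derivation:
|A|·|B| = 2·3 = 6;  |P| = 6
Check the pairing map k ↦ (π_A(k), π_B(k)):
  0 ↦ (1,1)
  1 ↦ (0,1)
  2 ↦ (1,0)
  3 ↦ (0,2)
  4 ↦ (1,2)
  5 ↦ (0,0)
distinct pairs in image: 6 / 6 needed
  → bijection onto A×B; projections well-typed.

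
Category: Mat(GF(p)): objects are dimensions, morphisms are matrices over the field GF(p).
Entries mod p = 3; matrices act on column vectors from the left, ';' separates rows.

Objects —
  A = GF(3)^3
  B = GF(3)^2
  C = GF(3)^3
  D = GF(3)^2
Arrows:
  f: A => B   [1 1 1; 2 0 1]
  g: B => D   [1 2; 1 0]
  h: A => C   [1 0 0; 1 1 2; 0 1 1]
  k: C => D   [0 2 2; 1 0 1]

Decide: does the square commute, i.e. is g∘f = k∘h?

Answer: COMMUTES

Derivation:
1) trace f;g:
  e0=[1,0,0] f=>[1,2] g=>[2,1]
  e1=[0,1,0] f=>[1,0] g=>[1,1]
  e2=[0,0,1] f=>[1,1] g=>[0,1]
  composite₁ = [2 1 0; 1 1 1]
2) trace h;k:
  e0=[1,0,0] h=>[1,1,0] k=>[2,1]
  e1=[0,1,0] h=>[0,1,1] k=>[1,1]
  e2=[0,0,1] h=>[0,2,1] k=>[0,1]
  composite₂ = [2 1 0; 1 1 1]
Equal? same morphism ✓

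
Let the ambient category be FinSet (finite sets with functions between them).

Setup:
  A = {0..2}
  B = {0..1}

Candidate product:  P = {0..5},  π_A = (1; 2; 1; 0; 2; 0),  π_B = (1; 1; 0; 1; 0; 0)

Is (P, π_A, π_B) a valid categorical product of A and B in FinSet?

|A|·|B| = 3·2 = 6;  |P| = 6
Check the pairing map k ↦ (π_A(k), π_B(k)):
  0 -> (1,1)
  1 -> (2,1)
  2 -> (1,0)
  3 -> (0,1)
  4 -> (2,0)
  5 -> (0,0)
distinct pairs in image: 6 / 6 needed
  → bijection onto A×B; projections well-typed.

Answer: VALID PRODUCT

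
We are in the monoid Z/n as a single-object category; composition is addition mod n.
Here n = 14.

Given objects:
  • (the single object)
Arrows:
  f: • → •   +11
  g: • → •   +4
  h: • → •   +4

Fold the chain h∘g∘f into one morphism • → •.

Answer: +5

Trace:
  0 +11≡11 +4≡1 +4≡5  (mod 14)
result: +5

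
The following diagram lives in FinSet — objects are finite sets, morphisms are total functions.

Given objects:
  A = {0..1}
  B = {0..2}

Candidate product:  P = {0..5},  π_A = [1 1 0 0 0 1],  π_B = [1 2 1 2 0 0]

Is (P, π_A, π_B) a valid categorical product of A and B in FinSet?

Answer: VALID PRODUCT

Work:
|A|·|B| = 2·3 = 6;  |P| = 6
Check the pairing map k ↦ (π_A(k), π_B(k)):
  0 : (1,1)
  1 : (1,2)
  2 : (0,1)
  3 : (0,2)
  4 : (0,0)
  5 : (1,0)
distinct pairs in image: 6 / 6 needed
  → bijection onto A×B; projections well-typed.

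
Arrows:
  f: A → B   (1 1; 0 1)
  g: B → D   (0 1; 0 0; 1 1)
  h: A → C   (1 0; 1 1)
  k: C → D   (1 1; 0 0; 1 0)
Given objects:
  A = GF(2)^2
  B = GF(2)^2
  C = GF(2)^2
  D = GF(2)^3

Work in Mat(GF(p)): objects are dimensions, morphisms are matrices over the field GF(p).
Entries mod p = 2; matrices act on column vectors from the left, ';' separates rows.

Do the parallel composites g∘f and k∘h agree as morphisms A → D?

Answer: COMMUTES

Trace:
Along f;g (path 1):
  e0=(1,0) f→(1,0) g→(0,0,1)
  e1=(0,1) f→(1,1) g→(1,0,0)
  result₁ = (0 1; 0 0; 1 0)
Along h;k (path 2):
  e0=(1,0) h→(1,1) k→(0,0,1)
  e1=(0,1) h→(0,1) k→(1,0,0)
  result₂ = (0 1; 0 0; 1 0)
Equal? YES — commutes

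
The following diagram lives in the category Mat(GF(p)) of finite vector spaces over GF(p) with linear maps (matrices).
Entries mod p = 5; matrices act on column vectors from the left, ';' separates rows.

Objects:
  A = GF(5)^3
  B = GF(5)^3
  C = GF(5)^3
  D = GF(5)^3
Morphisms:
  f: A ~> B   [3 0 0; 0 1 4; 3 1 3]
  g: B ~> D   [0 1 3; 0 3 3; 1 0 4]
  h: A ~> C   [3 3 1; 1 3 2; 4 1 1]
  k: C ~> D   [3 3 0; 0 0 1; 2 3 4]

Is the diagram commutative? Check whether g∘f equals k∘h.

Path 1 = f;g:
  e0=⟨1,0,0⟩ f~>⟨3,0,3⟩ g~>⟨4,4,0⟩
  e1=⟨0,1,0⟩ f~>⟨0,1,1⟩ g~>⟨4,1,4⟩
  e2=⟨0,0,1⟩ f~>⟨0,4,3⟩ g~>⟨3,1,2⟩
  composite₁ = [4 4 3; 4 1 1; 0 4 2]
Path 2 = h;k:
  e0=⟨1,0,0⟩ h~>⟨3,1,4⟩ k~>⟨2,4,0⟩
  e1=⟨0,1,0⟩ h~>⟨3,3,1⟩ k~>⟨3,1,4⟩
  e2=⟨0,0,1⟩ h~>⟨1,2,1⟩ k~>⟨4,1,2⟩
  composite₂ = [2 3 4; 4 1 1; 0 4 2]
Equal? differ; not commutative

Answer: DOES NOT COMMUTE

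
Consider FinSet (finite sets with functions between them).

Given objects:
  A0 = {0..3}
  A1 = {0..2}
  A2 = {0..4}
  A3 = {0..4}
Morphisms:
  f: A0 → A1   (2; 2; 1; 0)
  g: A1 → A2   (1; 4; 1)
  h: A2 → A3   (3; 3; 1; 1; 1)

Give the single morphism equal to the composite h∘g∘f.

  0 f→2 g→1 h→3
  1 f→2 g→1 h→3
  2 f→1 g→4 h→1
  3 f→0 g→1 h→3
⟦path⟧: (3; 3; 1; 3)

Answer: (3; 3; 1; 3)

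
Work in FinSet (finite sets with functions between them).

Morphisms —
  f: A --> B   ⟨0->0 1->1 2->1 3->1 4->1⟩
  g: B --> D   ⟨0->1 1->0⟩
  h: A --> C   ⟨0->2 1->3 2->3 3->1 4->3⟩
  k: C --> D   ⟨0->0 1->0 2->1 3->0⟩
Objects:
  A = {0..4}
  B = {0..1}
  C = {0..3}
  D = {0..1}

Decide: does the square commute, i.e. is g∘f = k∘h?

Along f;g (path 1):
  0 f-->0 g-->1
  1 f-->1 g-->0
  2 f-->1 g-->0
  3 f-->1 g-->0
  4 f-->1 g-->0
  composite₁ = ⟨0->1 1->0 2->0 3->0 4->0⟩
Along h;k (path 2):
  0 h-->2 k-->1
  1 h-->3 k-->0
  2 h-->3 k-->0
  3 h-->1 k-->0
  4 h-->3 k-->0
  composite₂ = ⟨0->1 1->0 2->0 3->0 4->0⟩
Equal? YES — commutes

Answer: COMMUTES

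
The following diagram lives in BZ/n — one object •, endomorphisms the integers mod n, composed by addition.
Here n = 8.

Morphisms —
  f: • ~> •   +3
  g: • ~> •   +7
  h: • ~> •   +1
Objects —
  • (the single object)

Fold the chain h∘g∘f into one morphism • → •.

Answer: +3

Derivation:
  0 +3≡3 +7≡2 +1≡3  (mod 8)
composite: +3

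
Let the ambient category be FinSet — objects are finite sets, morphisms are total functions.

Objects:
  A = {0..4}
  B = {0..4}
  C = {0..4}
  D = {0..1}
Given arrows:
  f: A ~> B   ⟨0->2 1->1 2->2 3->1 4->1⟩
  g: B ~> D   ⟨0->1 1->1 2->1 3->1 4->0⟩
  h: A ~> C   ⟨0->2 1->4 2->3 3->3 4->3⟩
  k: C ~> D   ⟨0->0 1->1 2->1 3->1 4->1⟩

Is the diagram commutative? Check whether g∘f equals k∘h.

1) trace f;g:
  0 f~>2 g~>1
  1 f~>1 g~>1
  2 f~>2 g~>1
  3 f~>1 g~>1
  4 f~>1 g~>1
  result₁ = ⟨0->1 1->1 2->1 3->1 4->1⟩
2) trace h;k:
  0 h~>2 k~>1
  1 h~>4 k~>1
  2 h~>3 k~>1
  3 h~>3 k~>1
  4 h~>3 k~>1
  result₂ = ⟨0->1 1->1 2->1 3->1 4->1⟩
Equal? equal; square commutes

Answer: COMMUTES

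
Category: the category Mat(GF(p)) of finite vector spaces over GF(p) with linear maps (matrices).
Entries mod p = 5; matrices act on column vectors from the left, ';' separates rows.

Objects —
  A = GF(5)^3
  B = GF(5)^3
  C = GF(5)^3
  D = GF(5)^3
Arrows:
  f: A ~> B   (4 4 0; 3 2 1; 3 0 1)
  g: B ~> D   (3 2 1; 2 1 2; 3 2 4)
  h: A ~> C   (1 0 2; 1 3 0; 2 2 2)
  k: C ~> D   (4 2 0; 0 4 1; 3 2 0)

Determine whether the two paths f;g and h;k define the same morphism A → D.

1) trace f;g:
  e0=[1,0,0] f~>[4,3,3] g~>[1,2,0]
  e1=[0,1,0] f~>[4,2,0] g~>[1,0,1]
  e2=[0,0,1] f~>[0,1,1] g~>[3,3,1]
  composite₁ = (1 1 3; 2 0 3; 0 1 1)
2) trace h;k:
  e0=[1,0,0] h~>[1,1,2] k~>[1,1,0]
  e1=[0,1,0] h~>[0,3,2] k~>[1,4,1]
  e2=[0,0,1] h~>[2,0,2] k~>[3,2,1]
  composite₂ = (1 1 3; 1 4 2; 0 1 1)
Equal? differ; not commutative

Answer: DOES NOT COMMUTE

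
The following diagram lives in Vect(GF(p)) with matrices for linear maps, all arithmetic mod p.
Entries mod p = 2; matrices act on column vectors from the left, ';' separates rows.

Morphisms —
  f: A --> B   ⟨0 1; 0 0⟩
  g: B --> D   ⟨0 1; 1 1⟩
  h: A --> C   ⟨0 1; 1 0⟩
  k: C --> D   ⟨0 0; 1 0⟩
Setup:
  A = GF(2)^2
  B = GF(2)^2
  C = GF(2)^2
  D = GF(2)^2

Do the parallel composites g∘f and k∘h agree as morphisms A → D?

Along f;g (path 1):
  e0=(1,0) f-->(0,0) g-->(0,0)
  e1=(0,1) f-->(1,0) g-->(0,1)
  composite₁ = ⟨0 0; 0 1⟩
Along h;k (path 2):
  e0=(1,0) h-->(0,1) k-->(0,0)
  e1=(0,1) h-->(1,0) k-->(0,1)
  composite₂ = ⟨0 0; 0 1⟩
Equal? equal; square commutes

Answer: COMMUTES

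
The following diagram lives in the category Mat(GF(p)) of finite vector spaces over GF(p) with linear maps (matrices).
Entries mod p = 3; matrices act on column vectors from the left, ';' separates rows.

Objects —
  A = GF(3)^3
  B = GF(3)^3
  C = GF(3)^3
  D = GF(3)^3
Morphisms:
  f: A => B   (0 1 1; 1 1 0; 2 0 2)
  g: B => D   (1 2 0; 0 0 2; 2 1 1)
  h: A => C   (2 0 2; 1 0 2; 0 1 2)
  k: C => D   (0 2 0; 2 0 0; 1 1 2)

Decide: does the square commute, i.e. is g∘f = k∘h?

Path 1 = f;g:
  e0=[1,0,0] f=>[0,1,2] g=>[2,1,0]
  e1=[0,1,0] f=>[1,1,0] g=>[0,0,0]
  e2=[0,0,1] f=>[1,0,2] g=>[1,1,1]
  composite₁ = (2 0 1; 1 0 1; 0 0 1)
Path 2 = h;k:
  e0=[1,0,0] h=>[2,1,0] k=>[2,1,0]
  e1=[0,1,0] h=>[0,0,1] k=>[0,0,2]
  e2=[0,0,1] h=>[2,2,2] k=>[1,1,2]
  composite₂ = (2 0 1; 1 0 1; 0 2 2)
Equal? NO — does not commute

Answer: DOES NOT COMMUTE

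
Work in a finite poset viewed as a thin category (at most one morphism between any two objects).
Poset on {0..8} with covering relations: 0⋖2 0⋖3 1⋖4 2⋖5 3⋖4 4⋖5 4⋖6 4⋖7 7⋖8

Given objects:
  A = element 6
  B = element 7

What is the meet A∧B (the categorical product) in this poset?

Answer: A∧B = 4

Work:
Common predecessors of 6,7: {0,1,3,4}
  0 ≤ 4
  1 ≤ 4
  3 ≤ 4
  4 ≤ 4
glb = 4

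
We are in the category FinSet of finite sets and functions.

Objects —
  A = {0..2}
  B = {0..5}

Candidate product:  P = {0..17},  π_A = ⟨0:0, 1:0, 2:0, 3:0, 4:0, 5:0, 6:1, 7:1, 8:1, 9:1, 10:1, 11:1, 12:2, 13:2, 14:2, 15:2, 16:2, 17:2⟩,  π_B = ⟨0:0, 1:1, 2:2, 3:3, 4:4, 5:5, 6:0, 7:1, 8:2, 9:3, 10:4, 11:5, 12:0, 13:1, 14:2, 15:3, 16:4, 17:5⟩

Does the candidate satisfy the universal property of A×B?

Answer: VALID PRODUCT

Trace:
|A|·|B| = 3·6 = 18;  |P| = 18
Check the pairing map k ↦ (π_A(k), π_B(k)):
  0 : (0,0)
  1 : (0,1)
  2 : (0,2)
  3 : (0,3)
  4 : (0,4)
  5 : (0,5)
  6 : (1,0)
  7 : (1,1)
  8 : (1,2)
  9 : (1,3)
  10 : (1,4)
  11 : (1,5)
  12 : (2,0)
  13 : (2,1)
  14 : (2,2)
  15 : (2,3)
  16 : (2,4)
  17 : (2,5)
distinct pairs in image: 18 / 18 needed
  → bijection onto A×B; projections well-typed.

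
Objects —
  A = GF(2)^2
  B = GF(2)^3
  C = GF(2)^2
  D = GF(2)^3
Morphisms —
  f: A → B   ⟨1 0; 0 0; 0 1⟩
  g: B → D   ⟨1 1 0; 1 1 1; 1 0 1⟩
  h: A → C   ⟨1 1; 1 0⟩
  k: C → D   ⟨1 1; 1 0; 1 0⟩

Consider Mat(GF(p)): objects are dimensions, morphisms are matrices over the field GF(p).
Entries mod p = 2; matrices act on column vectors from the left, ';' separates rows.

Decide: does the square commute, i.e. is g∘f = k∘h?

Along f;g (path 1):
  e0=[1,0] f→[1,0,0] g→[1,1,1]
  e1=[0,1] f→[0,0,1] g→[0,1,1]
  composite₁ = ⟨1 0; 1 1; 1 1⟩
Along h;k (path 2):
  e0=[1,0] h→[1,1] k→[0,1,1]
  e1=[0,1] h→[1,0] k→[1,1,1]
  composite₂ = ⟨0 1; 1 1; 1 1⟩
Equal? differ; not commutative

Answer: DOES NOT COMMUTE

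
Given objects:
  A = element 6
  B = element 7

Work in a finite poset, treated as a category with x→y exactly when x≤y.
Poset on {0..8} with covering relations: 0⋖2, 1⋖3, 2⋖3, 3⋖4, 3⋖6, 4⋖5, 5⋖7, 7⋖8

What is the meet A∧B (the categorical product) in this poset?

{x : x⊑A ∧ x⊑B} = {0,1,2,3}  (A=6, B=7)
  0 ⊑ 3
  1 ⊑ 3
  2 ⊑ 3
  3 ⊑ 3
glb = 3

Answer: A∧B = 3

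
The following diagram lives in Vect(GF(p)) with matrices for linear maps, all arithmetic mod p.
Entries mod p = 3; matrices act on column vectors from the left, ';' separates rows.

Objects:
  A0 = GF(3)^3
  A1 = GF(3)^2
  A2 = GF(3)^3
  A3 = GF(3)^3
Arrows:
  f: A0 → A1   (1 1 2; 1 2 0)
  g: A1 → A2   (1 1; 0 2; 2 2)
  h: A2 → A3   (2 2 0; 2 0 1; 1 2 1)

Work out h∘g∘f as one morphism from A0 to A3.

Answer: (2 2 1; 2 0 2; 1 2 0)

Work:
  e0=(1,0,0) f→(1,1) g→(2,2,1) h→(2,2,1)
  e1=(0,1,0) f→(1,2) g→(0,1,0) h→(2,0,2)
  e2=(0,0,1) f→(2,0) g→(2,0,1) h→(1,2,0)
result: (2 2 1; 2 0 2; 1 2 0)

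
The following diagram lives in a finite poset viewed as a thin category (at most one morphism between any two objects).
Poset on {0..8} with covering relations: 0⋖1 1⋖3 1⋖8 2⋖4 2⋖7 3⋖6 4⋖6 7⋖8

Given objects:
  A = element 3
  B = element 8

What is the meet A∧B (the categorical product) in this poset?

Answer: A∧B = 1

Trace:
{x : x<=A ∧ x<=B} = {0,1}  (A=3, B=8)
  0 <= 1
  1 <= 1
glb = 1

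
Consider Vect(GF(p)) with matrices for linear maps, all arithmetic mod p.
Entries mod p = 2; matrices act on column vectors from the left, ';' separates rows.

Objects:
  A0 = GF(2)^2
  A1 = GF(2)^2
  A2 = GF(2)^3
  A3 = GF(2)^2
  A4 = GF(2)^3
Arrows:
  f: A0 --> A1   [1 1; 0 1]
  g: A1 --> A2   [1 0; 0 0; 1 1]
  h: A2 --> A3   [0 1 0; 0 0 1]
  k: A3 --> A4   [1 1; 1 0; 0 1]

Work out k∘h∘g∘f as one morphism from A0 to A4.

  e0=[1,0] f-->[1,0] g-->[1,0,1] h-->[0,1] k-->[1,0,1]
  e1=[0,1] f-->[1,1] g-->[1,0,0] h-->[0,0] k-->[0,0,0]
composite: [1 0; 0 0; 1 0]

Answer: [1 0; 0 0; 1 0]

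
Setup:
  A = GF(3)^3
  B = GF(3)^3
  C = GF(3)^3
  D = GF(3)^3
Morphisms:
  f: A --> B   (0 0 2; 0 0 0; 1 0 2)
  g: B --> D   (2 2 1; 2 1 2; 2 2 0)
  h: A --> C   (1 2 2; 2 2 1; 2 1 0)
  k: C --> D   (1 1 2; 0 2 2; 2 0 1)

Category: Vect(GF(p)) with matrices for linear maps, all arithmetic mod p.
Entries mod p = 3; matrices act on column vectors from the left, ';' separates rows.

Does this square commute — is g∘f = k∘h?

Answer: DOES NOT COMMUTE

Derivation:
1) trace f;g:
  e0=(1,0,0) f-->(0,0,1) g-->(1,2,0)
  e1=(0,1,0) f-->(0,0,0) g-->(0,0,0)
  e2=(0,0,1) f-->(2,0,2) g-->(0,2,1)
  composite₁ = (1 0 0; 2 0 2; 0 0 1)
2) trace h;k:
  e0=(1,0,0) h-->(1,2,2) k-->(1,2,1)
  e1=(0,1,0) h-->(2,2,1) k-->(0,0,2)
  e2=(0,0,1) h-->(2,1,0) k-->(0,2,1)
  composite₂ = (1 0 0; 2 0 2; 1 2 1)
Equal? distinct morphisms ✗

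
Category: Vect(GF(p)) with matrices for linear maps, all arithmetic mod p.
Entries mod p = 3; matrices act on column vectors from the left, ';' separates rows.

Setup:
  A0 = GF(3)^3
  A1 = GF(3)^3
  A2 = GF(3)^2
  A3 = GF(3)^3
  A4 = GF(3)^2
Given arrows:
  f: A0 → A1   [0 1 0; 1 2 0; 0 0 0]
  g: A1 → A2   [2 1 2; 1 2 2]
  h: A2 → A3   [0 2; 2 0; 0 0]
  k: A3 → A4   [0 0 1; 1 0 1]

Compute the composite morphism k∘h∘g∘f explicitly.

  e0=⟨1,0,0⟩ f→⟨0,1,0⟩ g→⟨1,2⟩ h→⟨1,2,0⟩ k→⟨0,1⟩
  e1=⟨0,1,0⟩ f→⟨1,2,0⟩ g→⟨1,2⟩ h→⟨1,2,0⟩ k→⟨0,1⟩
  e2=⟨0,0,1⟩ f→⟨0,0,0⟩ g→⟨0,0⟩ h→⟨0,0,0⟩ k→⟨0,0⟩
result: [0 0 0; 1 1 0]

Answer: [0 0 0; 1 1 0]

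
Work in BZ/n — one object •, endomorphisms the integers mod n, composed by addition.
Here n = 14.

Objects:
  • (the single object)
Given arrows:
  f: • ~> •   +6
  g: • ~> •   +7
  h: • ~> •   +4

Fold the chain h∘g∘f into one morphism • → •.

  0 +6≡6 +7≡13 +4≡3  (mod 14)
composite: +3

Answer: +3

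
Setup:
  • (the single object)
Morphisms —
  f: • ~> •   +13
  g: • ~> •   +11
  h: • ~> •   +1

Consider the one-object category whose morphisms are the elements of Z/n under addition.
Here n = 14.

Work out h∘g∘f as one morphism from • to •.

Answer: +11

Work:
  0 +13≡13 +11≡10 +1≡11  (mod 14)
⟦path⟧: +11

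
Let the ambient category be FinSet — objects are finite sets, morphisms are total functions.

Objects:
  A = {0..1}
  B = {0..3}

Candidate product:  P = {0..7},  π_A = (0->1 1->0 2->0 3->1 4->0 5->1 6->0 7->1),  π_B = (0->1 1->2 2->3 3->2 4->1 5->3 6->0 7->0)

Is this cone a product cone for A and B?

Answer: VALID PRODUCT

Trace:
|A|·|B| = 2·4 = 8;  |P| = 8
Check the pairing map k ↦ (π_A(k), π_B(k)):
  0 -> (1,1)
  1 -> (0,2)
  2 -> (0,3)
  3 -> (1,2)
  4 -> (0,1)
  5 -> (1,3)
  6 -> (0,0)
  7 -> (1,0)
distinct pairs in image: 8 / 8 needed
  → bijection onto A×B; projections well-typed.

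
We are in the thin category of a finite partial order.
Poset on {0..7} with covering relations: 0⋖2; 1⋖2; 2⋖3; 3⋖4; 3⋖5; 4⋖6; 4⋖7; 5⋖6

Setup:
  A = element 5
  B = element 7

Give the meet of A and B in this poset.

Answer: A∧B = 3

Work:
Lower bounds of A=5 and B=7: {0,1,2,3}
  0 <= 3
  1 <= 3
  2 <= 3
  3 <= 3
glb = 3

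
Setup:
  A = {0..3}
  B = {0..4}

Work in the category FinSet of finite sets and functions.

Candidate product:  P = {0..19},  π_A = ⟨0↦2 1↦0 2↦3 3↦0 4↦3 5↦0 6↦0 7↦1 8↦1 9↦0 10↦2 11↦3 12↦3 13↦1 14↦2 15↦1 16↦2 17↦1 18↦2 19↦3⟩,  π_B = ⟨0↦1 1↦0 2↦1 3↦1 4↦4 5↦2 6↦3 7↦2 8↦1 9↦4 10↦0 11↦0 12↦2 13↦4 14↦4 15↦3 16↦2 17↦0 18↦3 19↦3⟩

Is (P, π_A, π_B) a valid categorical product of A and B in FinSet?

|A|·|B| = 4·5 = 20;  |P| = 20
Check the pairing map k ↦ (π_A(k), π_B(k)):
  0 ↦ (2,1)
  1 ↦ (0,0)
  2 ↦ (3,1)
  3 ↦ (0,1)
  4 ↦ (3,4)
  5 ↦ (0,2)
  6 ↦ (0,3)
  7 ↦ (1,2)
  8 ↦ (1,1)
  9 ↦ (0,4)
  10 ↦ (2,0)
  11 ↦ (3,0)
  12 ↦ (3,2)
  13 ↦ (1,4)
  14 ↦ (2,4)
  15 ↦ (1,3)
  16 ↦ (2,2)
  17 ↦ (1,0)
  18 ↦ (2,3)
  19 ↦ (3,3)
distinct pairs in image: 20 / 20 needed
  → bijection onto A×B; projections well-typed.

Answer: VALID PRODUCT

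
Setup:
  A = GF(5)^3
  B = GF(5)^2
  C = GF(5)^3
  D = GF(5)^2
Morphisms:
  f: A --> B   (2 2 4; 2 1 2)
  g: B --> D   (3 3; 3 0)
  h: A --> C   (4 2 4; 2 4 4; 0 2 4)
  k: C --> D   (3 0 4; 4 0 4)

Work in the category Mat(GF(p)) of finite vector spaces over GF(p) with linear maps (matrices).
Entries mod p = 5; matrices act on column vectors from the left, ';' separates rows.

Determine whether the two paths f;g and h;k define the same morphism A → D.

Answer: COMMUTES

Trace:
1) trace f;g:
  e0=⟨1,0,0⟩ f-->⟨2,2⟩ g-->⟨2,1⟩
  e1=⟨0,1,0⟩ f-->⟨2,1⟩ g-->⟨4,1⟩
  e2=⟨0,0,1⟩ f-->⟨4,2⟩ g-->⟨3,2⟩
  result₁ = (2 4 3; 1 1 2)
2) trace h;k:
  e0=⟨1,0,0⟩ h-->⟨4,2,0⟩ k-->⟨2,1⟩
  e1=⟨0,1,0⟩ h-->⟨2,4,2⟩ k-->⟨4,1⟩
  e2=⟨0,0,1⟩ h-->⟨4,4,4⟩ k-->⟨3,2⟩
  result₂ = (2 4 3; 1 1 2)
Equal? YES — commutes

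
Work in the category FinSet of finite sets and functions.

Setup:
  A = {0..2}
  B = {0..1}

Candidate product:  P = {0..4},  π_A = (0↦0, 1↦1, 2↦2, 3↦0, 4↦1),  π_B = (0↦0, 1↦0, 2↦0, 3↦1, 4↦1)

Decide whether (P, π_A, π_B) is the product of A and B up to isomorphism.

Answer: NOT A VALID PRODUCT — |P|=5 ≠ |A|·|B|=6

Trace:
|A|·|B| = 3·2 = 6;  |P| = 5
  → cardinalities differ; no bijection possible.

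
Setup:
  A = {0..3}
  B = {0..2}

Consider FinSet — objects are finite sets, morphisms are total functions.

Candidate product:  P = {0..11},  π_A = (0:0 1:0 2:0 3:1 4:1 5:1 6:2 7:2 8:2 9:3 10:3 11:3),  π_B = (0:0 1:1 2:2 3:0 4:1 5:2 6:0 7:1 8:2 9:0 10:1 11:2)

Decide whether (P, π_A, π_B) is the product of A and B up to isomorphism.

|A|·|B| = 4·3 = 12;  |P| = 12
Check the pairing map k ↦ (π_A(k), π_B(k)):
  0 : (0,0)
  1 : (0,1)
  2 : (0,2)
  3 : (1,0)
  4 : (1,1)
  5 : (1,2)
  6 : (2,0)
  7 : (2,1)
  8 : (2,2)
  9 : (3,0)
  10 : (3,1)
  11 : (3,2)
distinct pairs in image: 12 / 12 needed
  → bijection onto A×B; projections well-typed.

Answer: VALID PRODUCT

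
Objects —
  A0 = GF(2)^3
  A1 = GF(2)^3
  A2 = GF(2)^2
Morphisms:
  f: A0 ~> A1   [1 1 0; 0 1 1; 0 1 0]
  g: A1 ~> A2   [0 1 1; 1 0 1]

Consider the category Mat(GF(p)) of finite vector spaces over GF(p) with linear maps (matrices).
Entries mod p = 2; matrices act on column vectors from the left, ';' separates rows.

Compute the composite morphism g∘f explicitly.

  e0=(1,0,0) f~>(1,0,0) g~>(0,1)
  e1=(0,1,0) f~>(1,1,1) g~>(0,0)
  e2=(0,0,1) f~>(0,1,0) g~>(1,0)
composite: [0 0 1; 1 0 0]

Answer: [0 0 1; 1 0 0]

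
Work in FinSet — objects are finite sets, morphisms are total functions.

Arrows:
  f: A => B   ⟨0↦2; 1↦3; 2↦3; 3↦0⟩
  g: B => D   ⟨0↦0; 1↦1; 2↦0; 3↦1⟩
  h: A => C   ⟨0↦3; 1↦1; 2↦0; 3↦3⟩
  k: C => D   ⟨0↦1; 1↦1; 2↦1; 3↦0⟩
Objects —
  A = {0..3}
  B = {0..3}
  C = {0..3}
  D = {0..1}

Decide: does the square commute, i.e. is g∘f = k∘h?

Along f;g (path 1):
  0 f=>2 g=>0
  1 f=>3 g=>1
  2 f=>3 g=>1
  3 f=>0 g=>0
  ⟦path⟧₁ = ⟨0↦0; 1↦1; 2↦1; 3↦0⟩
Along h;k (path 2):
  0 h=>3 k=>0
  1 h=>1 k=>1
  2 h=>0 k=>1
  3 h=>3 k=>0
  ⟦path⟧₂ = ⟨0↦0; 1↦1; 2↦1; 3↦0⟩
Equal? equal; square commutes

Answer: COMMUTES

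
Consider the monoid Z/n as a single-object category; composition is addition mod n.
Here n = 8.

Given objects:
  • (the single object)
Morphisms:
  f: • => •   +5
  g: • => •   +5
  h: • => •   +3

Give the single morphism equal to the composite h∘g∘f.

  0 +5≡5 +5≡2 +3≡5  (mod 8)
result: +5

Answer: +5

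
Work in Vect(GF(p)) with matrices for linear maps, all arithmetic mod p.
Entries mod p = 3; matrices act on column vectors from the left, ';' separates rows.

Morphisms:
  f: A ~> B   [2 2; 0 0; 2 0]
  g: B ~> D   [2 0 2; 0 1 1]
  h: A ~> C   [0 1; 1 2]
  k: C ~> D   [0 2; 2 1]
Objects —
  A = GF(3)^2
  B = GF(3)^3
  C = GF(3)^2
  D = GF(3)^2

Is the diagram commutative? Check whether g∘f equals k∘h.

Answer: DOES NOT COMMUTE

Trace:
Path 1 = f;g:
  e0=⟨1,0⟩ f~>⟨2,0,2⟩ g~>⟨2,2⟩
  e1=⟨0,1⟩ f~>⟨2,0,0⟩ g~>⟨1,0⟩
  result₁ = [2 1; 2 0]
Path 2 = h;k:
  e0=⟨1,0⟩ h~>⟨0,1⟩ k~>⟨2,1⟩
  e1=⟨0,1⟩ h~>⟨1,2⟩ k~>⟨1,1⟩
  result₂ = [2 1; 1 1]
Equal? distinct morphisms ✗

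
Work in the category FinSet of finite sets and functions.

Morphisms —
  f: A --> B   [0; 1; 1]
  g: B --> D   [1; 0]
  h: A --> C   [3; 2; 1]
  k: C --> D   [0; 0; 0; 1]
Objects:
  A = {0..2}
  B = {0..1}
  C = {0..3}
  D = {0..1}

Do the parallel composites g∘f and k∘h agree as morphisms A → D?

Answer: COMMUTES

Derivation:
Along f;g (path 1):
  0 f-->0 g-->1
  1 f-->1 g-->0
  2 f-->1 g-->0
  result₁ = [1; 0; 0]
Along h;k (path 2):
  0 h-->3 k-->1
  1 h-->2 k-->0
  2 h-->1 k-->0
  result₂ = [1; 0; 0]
Equal? YES — commutes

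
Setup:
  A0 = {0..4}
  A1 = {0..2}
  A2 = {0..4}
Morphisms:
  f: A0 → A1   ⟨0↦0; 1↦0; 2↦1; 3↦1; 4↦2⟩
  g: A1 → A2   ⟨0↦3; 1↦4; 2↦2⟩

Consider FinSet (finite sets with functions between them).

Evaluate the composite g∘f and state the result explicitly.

Answer: ⟨0↦3; 1↦3; 2↦4; 3↦4; 4↦2⟩

Trace:
  0 f→0 g→3
  1 f→0 g→3
  2 f→1 g→4
  3 f→1 g→4
  4 f→2 g→2
⟦path⟧: ⟨0↦3; 1↦3; 2↦4; 3↦4; 4↦2⟩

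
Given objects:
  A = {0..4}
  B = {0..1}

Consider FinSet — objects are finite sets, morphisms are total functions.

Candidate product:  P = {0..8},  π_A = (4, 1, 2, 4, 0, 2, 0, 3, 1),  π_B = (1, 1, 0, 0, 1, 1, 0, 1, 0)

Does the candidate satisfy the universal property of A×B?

Answer: NOT A VALID PRODUCT — |P|=9 ≠ |A|·|B|=10

Derivation:
|A|·|B| = 5·2 = 10;  |P| = 9
  → cardinalities differ; no bijection possible.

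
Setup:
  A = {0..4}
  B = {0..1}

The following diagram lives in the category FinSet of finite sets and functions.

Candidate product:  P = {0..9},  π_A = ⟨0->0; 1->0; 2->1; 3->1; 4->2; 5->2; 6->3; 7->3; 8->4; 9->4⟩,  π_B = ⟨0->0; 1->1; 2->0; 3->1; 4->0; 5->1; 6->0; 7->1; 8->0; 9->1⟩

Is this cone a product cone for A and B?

|A|·|B| = 5·2 = 10;  |P| = 10
Check the pairing map k ↦ (π_A(k), π_B(k)):
  0 -> (0,0)
  1 -> (0,1)
  2 -> (1,0)
  3 -> (1,1)
  4 -> (2,0)
  5 -> (2,1)
  6 -> (3,0)
  7 -> (3,1)
  8 -> (4,0)
  9 -> (4,1)
distinct pairs in image: 10 / 10 needed
  → bijection onto A×B; projections well-typed.

Answer: VALID PRODUCT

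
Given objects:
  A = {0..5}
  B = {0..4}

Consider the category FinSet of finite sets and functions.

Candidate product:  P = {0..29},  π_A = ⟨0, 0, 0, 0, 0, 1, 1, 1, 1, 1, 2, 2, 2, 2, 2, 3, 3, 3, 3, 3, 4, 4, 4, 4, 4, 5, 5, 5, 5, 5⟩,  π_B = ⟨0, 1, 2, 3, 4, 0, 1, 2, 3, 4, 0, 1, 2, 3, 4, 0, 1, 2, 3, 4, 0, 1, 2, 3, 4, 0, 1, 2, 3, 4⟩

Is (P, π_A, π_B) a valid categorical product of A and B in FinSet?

|A|·|B| = 6·5 = 30;  |P| = 30
Check the pairing map k ↦ (π_A(k), π_B(k)):
  0 : (0,0)
  1 : (0,1)
  2 : (0,2)
  3 : (0,3)
  4 : (0,4)
  5 : (1,0)
  6 : (1,1)
  7 : (1,2)
  8 : (1,3)
  9 : (1,4)
  10 : (2,0)
  11 : (2,1)
  12 : (2,2)
  13 : (2,3)
  14 : (2,4)
  15 : (3,0)
  16 : (3,1)
  17 : (3,2)
  18 : (3,3)
  19 : (3,4)
  20 : (4,0)
  21 : (4,1)
  22 : (4,2)
  23 : (4,3)
  24 : (4,4)
  25 : (5,0)
  26 : (5,1)
  27 : (5,2)
  28 : (5,3)
  29 : (5,4)
distinct pairs in image: 30 / 30 needed
  → bijection onto A×B; projections well-typed.

Answer: VALID PRODUCT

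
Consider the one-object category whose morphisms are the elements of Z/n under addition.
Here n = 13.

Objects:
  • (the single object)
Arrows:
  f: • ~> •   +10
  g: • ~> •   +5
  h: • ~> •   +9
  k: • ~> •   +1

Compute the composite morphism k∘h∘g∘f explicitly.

Answer: +12

Work:
  0 +10≡10 +5≡2 +9≡11 +1≡12  (mod 13)
result: +12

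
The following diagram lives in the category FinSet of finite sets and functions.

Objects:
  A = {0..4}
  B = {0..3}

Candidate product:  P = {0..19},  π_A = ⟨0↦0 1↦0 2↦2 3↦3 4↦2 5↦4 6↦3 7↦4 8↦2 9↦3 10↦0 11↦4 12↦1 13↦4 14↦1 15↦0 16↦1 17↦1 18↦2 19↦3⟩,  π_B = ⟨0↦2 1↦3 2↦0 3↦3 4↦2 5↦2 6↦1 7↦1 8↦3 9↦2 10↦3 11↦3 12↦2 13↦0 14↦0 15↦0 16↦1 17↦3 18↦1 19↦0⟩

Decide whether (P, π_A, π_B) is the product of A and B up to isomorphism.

|A|·|B| = 5·4 = 20;  |P| = 20
Check the pairing map k ↦ (π_A(k), π_B(k)):
  0 ↦ (0,2)
  1 ↦ (0,3)
  2 ↦ (2,0)
  3 ↦ (3,3)
  4 ↦ (2,2)
  5 ↦ (4,2)
  6 ↦ (3,1)
  7 ↦ (4,1)
  8 ↦ (2,3)
  9 ↦ (3,2)
  10 ↦ (0,3)  ✗ repeats pair of k=1
  11 ↦ (4,3)
  12 ↦ (1,2)
  13 ↦ (4,0)
  14 ↦ (1,0)
  15 ↦ (0,0)
  16 ↦ (1,1)
  17 ↦ (1,3)
  18 ↦ (2,1)
  19 ↦ (3,0)
distinct pairs in image: 19 / 20 needed
  → (0,3) hit at k=1 and k=10

Answer: NOT A VALID PRODUCT — duplicate pair at indices 1,10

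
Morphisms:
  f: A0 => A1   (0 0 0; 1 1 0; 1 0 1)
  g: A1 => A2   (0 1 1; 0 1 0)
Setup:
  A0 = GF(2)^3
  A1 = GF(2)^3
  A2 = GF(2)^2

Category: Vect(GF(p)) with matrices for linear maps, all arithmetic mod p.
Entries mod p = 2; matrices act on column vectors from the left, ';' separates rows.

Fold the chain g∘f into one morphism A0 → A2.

Answer: (0 1 1; 1 1 0)

Trace:
  e0=(1,0,0) f=>(0,1,1) g=>(0,1)
  e1=(0,1,0) f=>(0,1,0) g=>(1,1)
  e2=(0,0,1) f=>(0,0,1) g=>(1,0)
result: (0 1 1; 1 1 0)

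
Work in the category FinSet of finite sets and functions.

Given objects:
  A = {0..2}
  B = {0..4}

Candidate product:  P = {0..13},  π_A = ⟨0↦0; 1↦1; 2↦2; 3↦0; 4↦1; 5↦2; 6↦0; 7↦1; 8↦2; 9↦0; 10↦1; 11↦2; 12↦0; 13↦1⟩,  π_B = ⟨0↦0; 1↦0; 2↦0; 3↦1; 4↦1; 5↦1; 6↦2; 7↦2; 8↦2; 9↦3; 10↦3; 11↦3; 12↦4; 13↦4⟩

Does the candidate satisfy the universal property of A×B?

|A|·|B| = 3·5 = 15;  |P| = 14
  → cardinalities differ; no bijection possible.

Answer: NOT A VALID PRODUCT — |P|=14 ≠ |A|·|B|=15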